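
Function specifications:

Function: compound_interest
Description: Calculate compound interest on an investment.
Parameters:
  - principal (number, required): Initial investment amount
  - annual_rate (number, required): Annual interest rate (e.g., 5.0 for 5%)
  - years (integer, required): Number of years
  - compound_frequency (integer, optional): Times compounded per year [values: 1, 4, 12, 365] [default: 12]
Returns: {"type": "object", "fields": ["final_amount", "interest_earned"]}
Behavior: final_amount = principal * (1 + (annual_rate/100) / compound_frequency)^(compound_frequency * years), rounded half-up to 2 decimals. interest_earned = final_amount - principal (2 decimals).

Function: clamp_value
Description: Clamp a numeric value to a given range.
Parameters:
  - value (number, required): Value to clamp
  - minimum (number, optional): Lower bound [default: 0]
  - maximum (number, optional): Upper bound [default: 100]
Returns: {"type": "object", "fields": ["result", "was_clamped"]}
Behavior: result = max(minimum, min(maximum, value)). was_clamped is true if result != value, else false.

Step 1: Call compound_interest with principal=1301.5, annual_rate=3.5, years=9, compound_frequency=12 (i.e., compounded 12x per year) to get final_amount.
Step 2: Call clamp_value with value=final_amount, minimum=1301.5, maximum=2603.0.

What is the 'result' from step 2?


Step 1: compound_interest
  rate per period = 3.5/100/12 = 0.002916666667 (keep full precision); periods = 12 * 9 = 108
  (1 + 0.002916666667)^108 = 1.36963121
  final_amount = 1301.5 * 1.36963121 = 1782.575024 -> 1782.58
  interest_earned = 1782.58 - 1301.50 = 481.08
  -> final_amount = 1782.58
Step 2: clamp_value(value=1782.58, minimum=1301.5, maximum=2603.0)
  result = max(1301.5, min(2603.0, 1782.58)) = max(1301.5, 1782.58) = 1782.58
  was_clamped = (1782.58 != 1782.58) = false
  -> result = 1782.58
1782.58


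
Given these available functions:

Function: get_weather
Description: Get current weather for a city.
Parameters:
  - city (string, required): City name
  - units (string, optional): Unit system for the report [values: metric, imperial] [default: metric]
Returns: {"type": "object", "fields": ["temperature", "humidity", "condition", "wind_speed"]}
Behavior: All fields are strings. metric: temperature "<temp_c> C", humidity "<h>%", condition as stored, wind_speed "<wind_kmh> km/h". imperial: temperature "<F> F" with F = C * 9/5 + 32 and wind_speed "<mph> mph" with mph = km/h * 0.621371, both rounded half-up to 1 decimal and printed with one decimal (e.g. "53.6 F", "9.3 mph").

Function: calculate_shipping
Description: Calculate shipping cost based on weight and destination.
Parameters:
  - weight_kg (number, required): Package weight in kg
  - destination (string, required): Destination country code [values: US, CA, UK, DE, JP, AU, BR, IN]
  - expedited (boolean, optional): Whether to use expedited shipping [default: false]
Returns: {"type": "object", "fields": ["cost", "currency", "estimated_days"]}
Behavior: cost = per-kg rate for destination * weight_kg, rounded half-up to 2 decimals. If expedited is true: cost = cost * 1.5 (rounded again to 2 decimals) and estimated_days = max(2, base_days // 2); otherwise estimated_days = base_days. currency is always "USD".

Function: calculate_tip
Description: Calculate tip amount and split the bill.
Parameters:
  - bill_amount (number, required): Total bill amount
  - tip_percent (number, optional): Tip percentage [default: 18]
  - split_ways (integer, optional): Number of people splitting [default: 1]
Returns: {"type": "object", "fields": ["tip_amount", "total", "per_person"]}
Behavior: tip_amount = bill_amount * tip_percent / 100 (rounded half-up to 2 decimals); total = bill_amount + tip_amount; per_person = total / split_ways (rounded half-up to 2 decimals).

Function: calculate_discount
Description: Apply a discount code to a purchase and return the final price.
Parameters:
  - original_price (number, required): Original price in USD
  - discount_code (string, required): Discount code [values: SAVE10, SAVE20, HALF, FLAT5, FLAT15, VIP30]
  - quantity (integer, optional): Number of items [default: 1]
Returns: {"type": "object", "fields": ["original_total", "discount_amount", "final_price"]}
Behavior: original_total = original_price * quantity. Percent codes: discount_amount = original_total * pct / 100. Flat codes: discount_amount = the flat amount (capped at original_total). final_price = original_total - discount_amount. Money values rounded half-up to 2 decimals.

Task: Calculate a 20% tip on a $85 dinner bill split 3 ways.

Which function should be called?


The task needs a function whose description is: Calculate tip amount and split the bill.
calculate_tip


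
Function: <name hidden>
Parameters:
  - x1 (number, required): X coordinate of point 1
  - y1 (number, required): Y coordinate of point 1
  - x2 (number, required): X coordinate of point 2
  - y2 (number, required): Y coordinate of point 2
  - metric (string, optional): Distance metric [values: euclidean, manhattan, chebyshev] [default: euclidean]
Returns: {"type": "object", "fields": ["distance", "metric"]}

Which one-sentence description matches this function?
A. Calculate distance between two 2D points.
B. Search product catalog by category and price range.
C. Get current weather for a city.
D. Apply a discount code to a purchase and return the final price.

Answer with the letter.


Parameters x1, y1, x2, y2, metric and return ["distance", "metric"] fit: Calculate distance between two 2D points.
A


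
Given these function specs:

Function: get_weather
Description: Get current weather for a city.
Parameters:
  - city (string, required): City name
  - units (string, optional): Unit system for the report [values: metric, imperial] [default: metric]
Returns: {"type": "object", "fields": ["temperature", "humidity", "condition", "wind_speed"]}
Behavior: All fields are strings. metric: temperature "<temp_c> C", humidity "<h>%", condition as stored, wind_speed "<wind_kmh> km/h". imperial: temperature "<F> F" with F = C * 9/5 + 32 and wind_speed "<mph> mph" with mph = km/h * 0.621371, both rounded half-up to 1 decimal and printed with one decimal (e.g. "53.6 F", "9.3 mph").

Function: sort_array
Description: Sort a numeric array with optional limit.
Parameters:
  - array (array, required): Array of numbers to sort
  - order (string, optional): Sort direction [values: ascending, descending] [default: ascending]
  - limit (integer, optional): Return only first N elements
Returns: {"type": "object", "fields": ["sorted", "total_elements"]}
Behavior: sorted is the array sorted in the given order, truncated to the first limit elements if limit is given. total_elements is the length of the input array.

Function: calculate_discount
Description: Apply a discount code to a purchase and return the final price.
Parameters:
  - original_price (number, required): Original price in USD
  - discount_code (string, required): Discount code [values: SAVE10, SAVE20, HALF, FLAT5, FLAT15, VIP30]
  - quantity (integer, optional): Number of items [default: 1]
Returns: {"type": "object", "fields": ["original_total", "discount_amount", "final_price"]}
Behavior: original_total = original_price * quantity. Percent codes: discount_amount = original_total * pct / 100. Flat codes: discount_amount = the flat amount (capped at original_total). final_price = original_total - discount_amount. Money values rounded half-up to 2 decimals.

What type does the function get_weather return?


The get_weather spec declares Returns: {"type": "object", "fields": ["temperature", "humidity", "condition", "wind_speed"]}
Type:
object


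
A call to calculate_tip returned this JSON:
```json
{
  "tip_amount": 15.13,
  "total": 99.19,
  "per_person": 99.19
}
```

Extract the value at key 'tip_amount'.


15.13


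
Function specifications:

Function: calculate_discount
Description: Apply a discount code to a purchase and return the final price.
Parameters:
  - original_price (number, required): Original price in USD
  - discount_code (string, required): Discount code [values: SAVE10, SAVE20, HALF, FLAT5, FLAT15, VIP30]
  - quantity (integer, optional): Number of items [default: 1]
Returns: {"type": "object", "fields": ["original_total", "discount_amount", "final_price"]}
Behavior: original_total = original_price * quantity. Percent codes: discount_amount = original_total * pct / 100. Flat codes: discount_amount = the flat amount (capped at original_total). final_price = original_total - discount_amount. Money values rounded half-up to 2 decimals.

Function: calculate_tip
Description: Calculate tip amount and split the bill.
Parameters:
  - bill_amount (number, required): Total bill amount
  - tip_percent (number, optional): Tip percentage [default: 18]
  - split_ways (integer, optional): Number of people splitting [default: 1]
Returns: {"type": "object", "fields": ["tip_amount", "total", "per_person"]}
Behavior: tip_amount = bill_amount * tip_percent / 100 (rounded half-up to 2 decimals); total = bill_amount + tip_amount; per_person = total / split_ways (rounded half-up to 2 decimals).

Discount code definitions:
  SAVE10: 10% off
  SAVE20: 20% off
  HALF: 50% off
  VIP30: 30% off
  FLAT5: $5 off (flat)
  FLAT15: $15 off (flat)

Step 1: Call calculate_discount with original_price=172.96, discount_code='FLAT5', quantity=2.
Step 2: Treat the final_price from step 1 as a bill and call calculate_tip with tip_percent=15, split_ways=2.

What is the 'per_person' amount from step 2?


Step 1: calculate_discount(original_price=172.96, discount_code=FLAT5, quantity=2)
  original_total = 172.96 * 2 = 345.92
  FLAT5 = $5 flat: discount_amount = min(5.00, 345.92) = 5.00
  final_price = 345.92 - 5.00 = 340.92
  -> final_price = 340.92
Step 2: calculate_tip(bill_amount=340.92, tip_percent=15, split_ways=2)
  tip_amount = 340.92 * 15/100 = 51.138 -> 51.14
  total = 340.92 + 51.14 = 392.06
  per_person = 392.06 / 2 = 196.03 -> 196.03
  -> per_person = 196.03
$196.03


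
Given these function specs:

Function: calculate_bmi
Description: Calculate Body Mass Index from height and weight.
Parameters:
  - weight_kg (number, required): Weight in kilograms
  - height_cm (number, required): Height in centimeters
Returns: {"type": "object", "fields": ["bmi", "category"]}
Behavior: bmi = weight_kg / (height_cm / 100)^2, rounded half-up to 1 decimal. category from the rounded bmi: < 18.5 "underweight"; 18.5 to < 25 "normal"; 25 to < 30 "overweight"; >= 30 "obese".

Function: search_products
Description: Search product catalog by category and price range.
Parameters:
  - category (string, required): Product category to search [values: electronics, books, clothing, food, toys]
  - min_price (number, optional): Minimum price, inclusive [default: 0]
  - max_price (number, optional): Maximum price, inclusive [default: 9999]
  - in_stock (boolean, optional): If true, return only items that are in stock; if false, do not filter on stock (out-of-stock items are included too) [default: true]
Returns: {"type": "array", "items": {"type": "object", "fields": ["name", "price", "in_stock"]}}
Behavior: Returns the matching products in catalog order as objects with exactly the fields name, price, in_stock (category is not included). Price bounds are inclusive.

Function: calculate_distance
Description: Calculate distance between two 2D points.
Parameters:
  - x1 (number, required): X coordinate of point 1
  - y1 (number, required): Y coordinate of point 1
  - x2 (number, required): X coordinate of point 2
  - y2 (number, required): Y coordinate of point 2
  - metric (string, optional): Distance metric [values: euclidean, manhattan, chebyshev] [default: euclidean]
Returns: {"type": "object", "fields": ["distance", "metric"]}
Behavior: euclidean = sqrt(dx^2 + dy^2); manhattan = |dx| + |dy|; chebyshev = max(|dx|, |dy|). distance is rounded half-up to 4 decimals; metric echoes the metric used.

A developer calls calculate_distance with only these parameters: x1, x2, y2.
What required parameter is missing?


Required parameters: x1, y1, x2, y2
Provided: x1, x2, y2
Missing: y1
y1


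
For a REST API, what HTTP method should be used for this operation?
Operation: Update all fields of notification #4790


GET = read, POST = create, PUT = update/replace, DELETE = remove
This operation is an update/replace.
PUT


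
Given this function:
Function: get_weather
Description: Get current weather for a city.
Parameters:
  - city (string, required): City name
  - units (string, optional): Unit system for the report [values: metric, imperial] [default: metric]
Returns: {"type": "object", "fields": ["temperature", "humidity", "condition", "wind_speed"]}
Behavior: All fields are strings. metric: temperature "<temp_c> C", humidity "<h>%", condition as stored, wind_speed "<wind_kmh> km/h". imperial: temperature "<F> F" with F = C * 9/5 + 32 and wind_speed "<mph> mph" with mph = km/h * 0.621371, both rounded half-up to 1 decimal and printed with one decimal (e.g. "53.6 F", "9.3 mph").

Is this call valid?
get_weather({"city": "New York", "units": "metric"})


Checking all required parameters present and types match... All valid.
Valid


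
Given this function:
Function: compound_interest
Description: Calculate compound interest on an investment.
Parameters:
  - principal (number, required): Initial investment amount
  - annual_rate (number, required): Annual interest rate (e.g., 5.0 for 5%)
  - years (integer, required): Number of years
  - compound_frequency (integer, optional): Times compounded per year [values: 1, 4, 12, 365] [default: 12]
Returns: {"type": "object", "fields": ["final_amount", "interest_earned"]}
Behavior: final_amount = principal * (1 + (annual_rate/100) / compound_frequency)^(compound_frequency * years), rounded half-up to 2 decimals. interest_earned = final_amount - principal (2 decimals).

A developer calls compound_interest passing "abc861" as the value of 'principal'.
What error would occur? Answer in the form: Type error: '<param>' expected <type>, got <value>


Spec: 'principal' is declared as number; "abc861" is a string.
Type error: 'principal' expected number, got "abc861"


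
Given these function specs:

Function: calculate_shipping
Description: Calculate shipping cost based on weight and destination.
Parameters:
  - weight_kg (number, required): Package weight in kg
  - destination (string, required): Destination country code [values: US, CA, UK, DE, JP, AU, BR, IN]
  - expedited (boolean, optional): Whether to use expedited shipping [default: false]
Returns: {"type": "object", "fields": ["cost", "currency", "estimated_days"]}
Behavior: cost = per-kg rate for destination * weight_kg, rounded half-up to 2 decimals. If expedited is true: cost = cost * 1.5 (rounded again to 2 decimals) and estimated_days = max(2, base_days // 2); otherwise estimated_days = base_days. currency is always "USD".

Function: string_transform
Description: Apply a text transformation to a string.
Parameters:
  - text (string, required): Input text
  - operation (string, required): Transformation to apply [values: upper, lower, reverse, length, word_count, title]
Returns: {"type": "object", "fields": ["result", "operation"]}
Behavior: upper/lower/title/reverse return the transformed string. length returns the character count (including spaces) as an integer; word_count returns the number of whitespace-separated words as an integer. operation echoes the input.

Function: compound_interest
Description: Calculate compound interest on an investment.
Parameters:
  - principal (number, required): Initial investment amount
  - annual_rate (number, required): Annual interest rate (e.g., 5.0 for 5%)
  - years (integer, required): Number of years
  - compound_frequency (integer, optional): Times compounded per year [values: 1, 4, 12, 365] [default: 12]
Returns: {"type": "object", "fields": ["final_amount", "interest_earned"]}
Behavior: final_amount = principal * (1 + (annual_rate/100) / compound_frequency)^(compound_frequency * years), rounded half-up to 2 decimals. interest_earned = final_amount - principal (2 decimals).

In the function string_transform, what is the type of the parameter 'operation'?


The string_transform spec declares:
  - operation (string, required): Transformation to apply [values: upper, lower, reverse, length, word_count, title]
Type:
string


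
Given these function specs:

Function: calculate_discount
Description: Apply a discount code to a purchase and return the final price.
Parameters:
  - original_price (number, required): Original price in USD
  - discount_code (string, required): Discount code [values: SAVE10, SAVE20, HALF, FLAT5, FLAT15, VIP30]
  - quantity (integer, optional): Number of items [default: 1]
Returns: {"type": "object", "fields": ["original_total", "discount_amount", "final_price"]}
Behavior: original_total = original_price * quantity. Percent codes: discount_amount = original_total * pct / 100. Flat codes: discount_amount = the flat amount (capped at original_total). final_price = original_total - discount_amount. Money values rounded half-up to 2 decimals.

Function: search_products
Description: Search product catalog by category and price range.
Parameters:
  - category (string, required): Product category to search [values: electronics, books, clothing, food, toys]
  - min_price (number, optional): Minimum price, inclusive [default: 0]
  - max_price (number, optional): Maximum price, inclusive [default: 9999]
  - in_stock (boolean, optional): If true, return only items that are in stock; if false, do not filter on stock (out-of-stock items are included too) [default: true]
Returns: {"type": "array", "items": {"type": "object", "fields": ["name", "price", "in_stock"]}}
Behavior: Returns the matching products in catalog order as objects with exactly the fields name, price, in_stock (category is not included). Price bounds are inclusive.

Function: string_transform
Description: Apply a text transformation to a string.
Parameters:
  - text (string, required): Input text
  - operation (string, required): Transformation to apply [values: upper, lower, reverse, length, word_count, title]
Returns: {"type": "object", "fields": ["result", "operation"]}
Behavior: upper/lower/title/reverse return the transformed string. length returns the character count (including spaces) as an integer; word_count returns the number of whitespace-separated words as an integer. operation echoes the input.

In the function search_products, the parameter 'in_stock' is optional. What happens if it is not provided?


The search_products spec declares:
  - in_stock (boolean, optional): If true, return only items that are in stock; if false, do not filter on stock (out-of-stock items are included too) [default: true]
It defaults to true


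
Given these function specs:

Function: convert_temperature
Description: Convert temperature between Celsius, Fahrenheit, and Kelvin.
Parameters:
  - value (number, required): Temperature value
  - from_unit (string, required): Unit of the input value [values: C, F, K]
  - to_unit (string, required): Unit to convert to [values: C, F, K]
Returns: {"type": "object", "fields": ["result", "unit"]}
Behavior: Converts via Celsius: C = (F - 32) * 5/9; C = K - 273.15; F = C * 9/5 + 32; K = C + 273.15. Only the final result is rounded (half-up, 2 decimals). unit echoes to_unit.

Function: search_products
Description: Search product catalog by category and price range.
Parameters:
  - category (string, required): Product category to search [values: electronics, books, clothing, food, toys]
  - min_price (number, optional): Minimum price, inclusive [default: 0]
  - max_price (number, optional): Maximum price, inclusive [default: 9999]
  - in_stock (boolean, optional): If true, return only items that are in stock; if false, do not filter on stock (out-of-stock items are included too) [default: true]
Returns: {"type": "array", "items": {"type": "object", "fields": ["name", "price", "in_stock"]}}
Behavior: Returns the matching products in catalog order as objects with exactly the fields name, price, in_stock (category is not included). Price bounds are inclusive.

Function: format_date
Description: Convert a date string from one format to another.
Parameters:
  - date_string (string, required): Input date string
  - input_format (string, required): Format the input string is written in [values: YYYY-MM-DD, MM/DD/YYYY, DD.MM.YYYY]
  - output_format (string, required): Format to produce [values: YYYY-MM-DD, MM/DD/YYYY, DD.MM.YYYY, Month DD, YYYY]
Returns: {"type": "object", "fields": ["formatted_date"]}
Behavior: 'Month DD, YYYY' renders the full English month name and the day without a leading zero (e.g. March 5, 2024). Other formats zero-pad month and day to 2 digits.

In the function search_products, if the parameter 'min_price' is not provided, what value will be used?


The search_products spec declares:
  - min_price (number, optional): Minimum price, inclusive [default: 0]
Default:
0


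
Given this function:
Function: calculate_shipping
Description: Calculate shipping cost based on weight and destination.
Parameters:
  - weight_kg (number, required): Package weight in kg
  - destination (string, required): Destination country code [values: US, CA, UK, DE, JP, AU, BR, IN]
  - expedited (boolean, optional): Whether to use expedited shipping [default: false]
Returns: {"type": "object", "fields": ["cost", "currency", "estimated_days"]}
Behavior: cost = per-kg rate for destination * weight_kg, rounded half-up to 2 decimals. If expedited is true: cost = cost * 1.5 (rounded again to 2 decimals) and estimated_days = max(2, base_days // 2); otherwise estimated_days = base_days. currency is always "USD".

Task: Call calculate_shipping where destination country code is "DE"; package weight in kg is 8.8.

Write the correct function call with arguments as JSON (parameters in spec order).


Mapping each described value to its parameter name:
  'Destination country code' -> destination = "DE"
  'Package weight in kg' -> weight_kg = 8.8
calculate_shipping({"weight_kg": 8.8, "destination": "DE"})


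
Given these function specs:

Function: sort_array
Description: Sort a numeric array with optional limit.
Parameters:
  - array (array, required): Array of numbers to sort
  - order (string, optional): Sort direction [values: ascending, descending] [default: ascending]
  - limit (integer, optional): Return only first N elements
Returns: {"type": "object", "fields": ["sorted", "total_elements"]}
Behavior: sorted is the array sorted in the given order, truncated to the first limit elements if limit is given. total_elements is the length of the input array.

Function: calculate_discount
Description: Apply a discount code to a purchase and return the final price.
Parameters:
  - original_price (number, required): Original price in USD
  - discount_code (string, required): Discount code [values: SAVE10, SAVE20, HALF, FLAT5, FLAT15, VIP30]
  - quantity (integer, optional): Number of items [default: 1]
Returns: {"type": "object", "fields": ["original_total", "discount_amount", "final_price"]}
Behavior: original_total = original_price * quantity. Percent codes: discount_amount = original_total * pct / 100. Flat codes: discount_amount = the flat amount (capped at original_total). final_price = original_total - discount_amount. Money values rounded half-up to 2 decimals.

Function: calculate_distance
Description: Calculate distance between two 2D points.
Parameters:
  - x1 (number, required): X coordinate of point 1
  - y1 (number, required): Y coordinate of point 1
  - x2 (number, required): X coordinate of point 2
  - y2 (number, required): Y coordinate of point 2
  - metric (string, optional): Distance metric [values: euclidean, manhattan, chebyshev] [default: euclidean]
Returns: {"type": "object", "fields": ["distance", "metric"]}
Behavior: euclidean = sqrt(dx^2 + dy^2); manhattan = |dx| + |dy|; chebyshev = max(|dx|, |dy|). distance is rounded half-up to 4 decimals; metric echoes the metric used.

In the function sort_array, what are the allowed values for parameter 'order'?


The sort_array spec declares:
  - order (string, optional): Sort direction [values: ascending, descending] [default: ascending]
Allowed values:
ascending, descending


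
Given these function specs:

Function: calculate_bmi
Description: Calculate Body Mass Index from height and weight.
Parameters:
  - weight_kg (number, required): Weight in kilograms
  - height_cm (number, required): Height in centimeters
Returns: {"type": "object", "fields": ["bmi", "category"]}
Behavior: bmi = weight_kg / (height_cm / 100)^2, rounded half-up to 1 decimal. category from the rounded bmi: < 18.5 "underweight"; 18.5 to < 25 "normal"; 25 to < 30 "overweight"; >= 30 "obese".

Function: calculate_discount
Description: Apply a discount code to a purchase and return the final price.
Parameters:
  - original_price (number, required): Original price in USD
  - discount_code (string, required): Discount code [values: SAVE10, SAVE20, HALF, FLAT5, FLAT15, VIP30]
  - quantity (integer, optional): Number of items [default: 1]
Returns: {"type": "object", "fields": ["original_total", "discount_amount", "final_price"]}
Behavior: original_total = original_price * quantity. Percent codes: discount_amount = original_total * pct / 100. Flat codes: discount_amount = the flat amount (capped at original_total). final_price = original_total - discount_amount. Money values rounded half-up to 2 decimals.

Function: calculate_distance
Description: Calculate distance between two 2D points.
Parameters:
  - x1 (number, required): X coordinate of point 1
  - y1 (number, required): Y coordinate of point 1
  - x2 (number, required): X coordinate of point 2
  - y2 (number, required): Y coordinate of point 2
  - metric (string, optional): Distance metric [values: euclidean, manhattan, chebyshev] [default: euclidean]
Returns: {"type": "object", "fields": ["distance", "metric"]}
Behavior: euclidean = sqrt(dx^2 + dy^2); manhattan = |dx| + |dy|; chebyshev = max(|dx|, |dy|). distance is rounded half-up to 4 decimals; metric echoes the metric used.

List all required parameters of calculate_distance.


Parameters of calculate_distance and their required/optional flag:
  x1: required
  y1: required
  x2: required
  y2: required
  metric: optional
x1, x2, y1, y2


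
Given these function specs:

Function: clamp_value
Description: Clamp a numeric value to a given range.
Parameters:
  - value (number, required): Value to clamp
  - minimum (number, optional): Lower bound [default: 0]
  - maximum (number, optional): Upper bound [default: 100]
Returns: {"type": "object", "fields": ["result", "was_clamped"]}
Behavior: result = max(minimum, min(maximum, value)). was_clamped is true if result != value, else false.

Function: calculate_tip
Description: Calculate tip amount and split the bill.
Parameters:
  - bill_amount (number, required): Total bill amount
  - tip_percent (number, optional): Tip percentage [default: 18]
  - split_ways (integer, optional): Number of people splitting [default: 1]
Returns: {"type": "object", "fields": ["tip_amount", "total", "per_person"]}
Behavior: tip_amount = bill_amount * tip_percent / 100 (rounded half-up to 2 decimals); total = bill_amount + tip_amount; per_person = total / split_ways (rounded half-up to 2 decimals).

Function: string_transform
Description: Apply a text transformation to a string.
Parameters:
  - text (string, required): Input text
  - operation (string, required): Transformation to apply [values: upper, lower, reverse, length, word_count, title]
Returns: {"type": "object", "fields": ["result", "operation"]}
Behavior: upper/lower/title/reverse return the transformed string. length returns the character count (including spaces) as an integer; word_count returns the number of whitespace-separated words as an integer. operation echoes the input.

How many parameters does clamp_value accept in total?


Parameters of clamp_value: value (required), minimum (optional), maximum (optional)
Total:
3


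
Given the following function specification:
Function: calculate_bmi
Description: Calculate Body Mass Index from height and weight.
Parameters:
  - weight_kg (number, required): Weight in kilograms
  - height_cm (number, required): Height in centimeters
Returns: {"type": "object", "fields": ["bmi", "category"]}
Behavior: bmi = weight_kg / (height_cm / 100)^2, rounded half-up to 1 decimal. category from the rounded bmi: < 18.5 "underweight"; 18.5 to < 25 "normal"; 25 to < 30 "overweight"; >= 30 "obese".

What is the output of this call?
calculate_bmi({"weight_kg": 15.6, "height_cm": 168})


height_m = 168 / 100 = 1.68
bmi = 15.6 / 1.68^2 = 15.6 / 2.8224 = 5.527211 -> 5.5
5.5 < 18.5 -> underweight
Output:
{"bmi": 5.5, "category": "underweight"}


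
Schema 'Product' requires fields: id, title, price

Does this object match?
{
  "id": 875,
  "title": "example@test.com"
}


Checking required fields...
Missing: price
Invalid - missing required field 'price'


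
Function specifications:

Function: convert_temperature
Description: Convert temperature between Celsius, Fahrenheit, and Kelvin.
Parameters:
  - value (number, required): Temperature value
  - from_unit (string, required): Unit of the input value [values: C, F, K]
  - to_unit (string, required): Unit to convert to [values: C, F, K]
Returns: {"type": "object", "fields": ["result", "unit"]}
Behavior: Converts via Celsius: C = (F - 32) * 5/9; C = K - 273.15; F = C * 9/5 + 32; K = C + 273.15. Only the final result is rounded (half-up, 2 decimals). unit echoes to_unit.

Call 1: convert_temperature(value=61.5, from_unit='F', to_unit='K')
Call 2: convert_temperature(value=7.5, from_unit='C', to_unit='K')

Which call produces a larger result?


Call 1:
  To C: (61.5 - 32) * 5/9 = 16.388889
  To K: 16.388889 + 273.15 = 289.538889
  Round to 2 decimals: 289.54
  -> 289.54 K
Call 2:
  Input already in C: 7.5
  To K: 7.5 + 273.15 = 280.65
  Round to 2 decimals: 280.65
  -> 280.65 K
Call 1 (289.54 K)


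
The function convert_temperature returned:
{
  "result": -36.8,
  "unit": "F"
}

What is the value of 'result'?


-36.8


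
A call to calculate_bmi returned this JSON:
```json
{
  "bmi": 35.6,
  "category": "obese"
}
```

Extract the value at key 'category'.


obese


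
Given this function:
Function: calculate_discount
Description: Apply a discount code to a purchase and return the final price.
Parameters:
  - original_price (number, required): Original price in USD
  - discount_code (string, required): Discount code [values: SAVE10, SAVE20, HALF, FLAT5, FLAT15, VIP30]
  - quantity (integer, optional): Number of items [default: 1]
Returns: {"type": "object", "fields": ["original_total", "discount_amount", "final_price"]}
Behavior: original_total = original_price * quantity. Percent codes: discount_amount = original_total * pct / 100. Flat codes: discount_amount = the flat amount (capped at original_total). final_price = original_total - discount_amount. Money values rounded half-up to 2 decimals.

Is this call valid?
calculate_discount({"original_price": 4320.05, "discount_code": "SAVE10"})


Checking all required parameters present and types match... All valid.
Valid


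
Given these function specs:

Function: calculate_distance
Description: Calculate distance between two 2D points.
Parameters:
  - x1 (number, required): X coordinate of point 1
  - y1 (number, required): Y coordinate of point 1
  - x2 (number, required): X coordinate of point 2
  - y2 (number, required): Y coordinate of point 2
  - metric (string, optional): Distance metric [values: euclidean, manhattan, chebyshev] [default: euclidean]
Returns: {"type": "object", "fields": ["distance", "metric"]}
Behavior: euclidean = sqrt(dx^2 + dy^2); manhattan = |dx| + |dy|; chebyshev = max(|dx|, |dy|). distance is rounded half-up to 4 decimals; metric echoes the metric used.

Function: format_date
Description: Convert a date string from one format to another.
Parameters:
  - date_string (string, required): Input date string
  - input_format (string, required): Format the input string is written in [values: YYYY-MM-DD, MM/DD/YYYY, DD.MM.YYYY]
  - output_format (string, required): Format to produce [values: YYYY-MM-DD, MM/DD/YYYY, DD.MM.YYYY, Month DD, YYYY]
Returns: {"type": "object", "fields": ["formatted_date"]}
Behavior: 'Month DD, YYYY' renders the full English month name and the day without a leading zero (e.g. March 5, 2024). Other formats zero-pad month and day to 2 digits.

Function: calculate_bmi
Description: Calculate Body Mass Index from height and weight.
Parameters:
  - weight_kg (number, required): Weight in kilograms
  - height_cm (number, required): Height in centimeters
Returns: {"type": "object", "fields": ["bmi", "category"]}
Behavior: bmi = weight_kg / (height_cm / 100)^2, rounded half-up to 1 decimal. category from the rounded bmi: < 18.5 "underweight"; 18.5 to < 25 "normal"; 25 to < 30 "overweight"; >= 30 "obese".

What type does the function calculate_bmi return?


The calculate_bmi spec declares Returns: {"type": "object", "fields": ["bmi", "category"]}
Type:
object


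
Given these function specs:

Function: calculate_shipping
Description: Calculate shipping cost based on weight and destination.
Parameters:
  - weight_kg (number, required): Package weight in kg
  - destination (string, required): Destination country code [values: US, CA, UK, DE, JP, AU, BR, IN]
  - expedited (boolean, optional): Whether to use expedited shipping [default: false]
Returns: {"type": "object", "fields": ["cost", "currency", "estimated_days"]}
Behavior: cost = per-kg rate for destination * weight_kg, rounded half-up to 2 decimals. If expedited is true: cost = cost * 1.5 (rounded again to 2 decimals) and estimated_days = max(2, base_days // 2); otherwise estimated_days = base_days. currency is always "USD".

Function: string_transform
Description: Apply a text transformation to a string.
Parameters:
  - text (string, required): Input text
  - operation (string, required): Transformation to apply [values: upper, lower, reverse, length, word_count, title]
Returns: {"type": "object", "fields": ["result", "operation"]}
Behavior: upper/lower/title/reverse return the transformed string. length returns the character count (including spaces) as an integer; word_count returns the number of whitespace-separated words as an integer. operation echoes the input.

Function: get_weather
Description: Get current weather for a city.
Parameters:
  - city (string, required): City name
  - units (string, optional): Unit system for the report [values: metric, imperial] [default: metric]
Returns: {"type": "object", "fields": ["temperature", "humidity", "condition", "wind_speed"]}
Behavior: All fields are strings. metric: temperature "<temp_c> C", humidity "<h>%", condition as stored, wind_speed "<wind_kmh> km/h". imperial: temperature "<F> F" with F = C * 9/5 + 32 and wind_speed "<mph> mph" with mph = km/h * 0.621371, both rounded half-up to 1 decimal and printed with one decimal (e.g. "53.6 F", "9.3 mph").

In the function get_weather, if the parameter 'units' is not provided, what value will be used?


The get_weather spec declares:
  - units (string, optional): Unit system for the report [values: metric, imperial] [default: metric]
Default:
metric


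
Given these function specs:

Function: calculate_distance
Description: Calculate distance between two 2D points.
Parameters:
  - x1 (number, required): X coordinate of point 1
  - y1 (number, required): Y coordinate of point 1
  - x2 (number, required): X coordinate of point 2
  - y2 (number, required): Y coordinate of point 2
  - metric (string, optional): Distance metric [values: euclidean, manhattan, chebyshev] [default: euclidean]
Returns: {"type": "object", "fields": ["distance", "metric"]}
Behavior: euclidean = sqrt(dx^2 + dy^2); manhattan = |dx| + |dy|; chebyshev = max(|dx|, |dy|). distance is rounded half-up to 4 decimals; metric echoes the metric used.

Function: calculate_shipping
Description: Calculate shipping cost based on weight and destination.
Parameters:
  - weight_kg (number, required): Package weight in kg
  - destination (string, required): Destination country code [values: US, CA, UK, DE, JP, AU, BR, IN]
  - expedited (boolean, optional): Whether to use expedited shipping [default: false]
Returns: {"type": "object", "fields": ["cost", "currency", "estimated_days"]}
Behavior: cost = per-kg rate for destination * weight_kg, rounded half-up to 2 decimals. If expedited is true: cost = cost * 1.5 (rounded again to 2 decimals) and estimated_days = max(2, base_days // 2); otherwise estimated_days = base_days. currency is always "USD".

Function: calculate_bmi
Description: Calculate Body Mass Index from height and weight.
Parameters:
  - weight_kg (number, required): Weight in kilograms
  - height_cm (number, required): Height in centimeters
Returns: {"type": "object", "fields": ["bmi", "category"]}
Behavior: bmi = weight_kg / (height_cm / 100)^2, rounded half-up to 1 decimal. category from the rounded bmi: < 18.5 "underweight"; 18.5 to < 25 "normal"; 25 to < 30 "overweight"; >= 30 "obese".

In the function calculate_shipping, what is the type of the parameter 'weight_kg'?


The calculate_shipping spec declares:
  - weight_kg (number, required): Package weight in kg
Type:
number


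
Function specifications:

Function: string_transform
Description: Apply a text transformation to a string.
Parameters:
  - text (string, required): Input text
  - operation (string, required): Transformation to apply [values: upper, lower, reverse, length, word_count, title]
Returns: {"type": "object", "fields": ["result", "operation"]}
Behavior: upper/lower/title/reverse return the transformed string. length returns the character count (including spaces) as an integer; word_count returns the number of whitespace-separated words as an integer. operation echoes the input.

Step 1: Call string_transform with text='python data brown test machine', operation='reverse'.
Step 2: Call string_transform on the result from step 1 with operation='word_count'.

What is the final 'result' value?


Step 1: string_transform(text='python data brown test machine', operation='reverse')
  -> result = 'enihcam tset nworb atad nohtyp'
Step 2: string_transform(text='enihcam tset nworb atad nohtyp', operation='word_count')
  words: enihcam, tset, nworb, atad, nohtyp -> 5
  -> result = 5
5


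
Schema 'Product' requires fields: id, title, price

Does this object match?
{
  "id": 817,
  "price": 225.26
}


Checking required fields...
Missing: title
Invalid - missing required field 'title'


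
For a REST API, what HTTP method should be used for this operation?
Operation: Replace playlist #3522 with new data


GET = read, POST = create, PUT = update/replace, DELETE = remove
This operation is an update/replace.
PUT


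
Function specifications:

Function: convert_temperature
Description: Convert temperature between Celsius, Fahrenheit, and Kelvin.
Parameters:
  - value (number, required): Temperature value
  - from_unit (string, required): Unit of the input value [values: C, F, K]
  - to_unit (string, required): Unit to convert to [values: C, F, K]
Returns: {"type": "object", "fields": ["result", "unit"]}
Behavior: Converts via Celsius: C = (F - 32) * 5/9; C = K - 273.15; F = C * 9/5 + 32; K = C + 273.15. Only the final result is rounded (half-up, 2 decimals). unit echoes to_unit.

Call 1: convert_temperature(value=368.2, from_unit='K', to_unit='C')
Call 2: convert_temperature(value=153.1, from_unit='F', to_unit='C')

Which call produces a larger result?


Call 1:
  To C: 368.2 - 273.15 = 95.05
  Target is C: 95.05
  Round to 2 decimals: 95.05
  -> 95.05 C
Call 2:
  To C: (153.1 - 32) * 5/9 = 67.277778
  Target is C: 67.277778
  Round to 2 decimals: 67.28
  -> 67.28 C
Call 1 (95.05 C)


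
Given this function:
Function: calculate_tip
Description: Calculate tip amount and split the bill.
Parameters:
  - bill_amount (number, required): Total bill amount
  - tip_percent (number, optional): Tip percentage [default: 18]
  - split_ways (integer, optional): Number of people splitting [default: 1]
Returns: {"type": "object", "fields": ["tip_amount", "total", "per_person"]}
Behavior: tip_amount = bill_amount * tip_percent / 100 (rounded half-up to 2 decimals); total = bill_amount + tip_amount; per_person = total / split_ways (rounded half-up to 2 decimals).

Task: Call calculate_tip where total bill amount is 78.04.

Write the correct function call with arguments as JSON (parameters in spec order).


Mapping each described value to its parameter name:
  'Total bill amount' -> bill_amount = 78.04
calculate_tip({"bill_amount": 78.04})
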